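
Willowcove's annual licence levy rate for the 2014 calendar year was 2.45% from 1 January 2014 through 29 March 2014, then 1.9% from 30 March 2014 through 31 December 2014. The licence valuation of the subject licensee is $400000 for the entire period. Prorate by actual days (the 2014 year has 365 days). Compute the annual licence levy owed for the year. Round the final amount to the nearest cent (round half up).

$8130.41

1 January – 29 March 2014: 88 days at 2.45% → $400000 × 2.45% × 88/365 = $2362.7397
30 March – 31 December 2014: 277 days at 1.9% → $400000 × 1.9% × 277/365 = $5767.6712
Total = $8130.4110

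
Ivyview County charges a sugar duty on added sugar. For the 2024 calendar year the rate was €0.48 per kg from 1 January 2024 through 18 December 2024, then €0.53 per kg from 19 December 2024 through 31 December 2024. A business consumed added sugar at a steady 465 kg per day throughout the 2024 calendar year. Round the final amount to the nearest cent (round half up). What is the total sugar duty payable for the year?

1 January – 18 December 2024: 353 days × 465 kg/day = 164,145 kg at €0.48/kg → €78789.60
19 December – 31 December 2024: 13 days × 465 kg/day = 6,045 kg at €0.53/kg → €3203.85

€81993.45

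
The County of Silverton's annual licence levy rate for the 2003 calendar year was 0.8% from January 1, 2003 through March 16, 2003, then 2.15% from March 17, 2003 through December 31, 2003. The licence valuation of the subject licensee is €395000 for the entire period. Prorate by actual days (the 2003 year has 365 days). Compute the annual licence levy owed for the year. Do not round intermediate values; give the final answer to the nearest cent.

€7396.78

January 1 – March 16, 2003: 75 days at 0.8% → €395000 × 0.8% × 75/365 = €649.3151
March 17 – December 31, 2003: 290 days at 2.15% → €395000 × 2.15% × 290/365 = €6747.4658
Total = €7396.7808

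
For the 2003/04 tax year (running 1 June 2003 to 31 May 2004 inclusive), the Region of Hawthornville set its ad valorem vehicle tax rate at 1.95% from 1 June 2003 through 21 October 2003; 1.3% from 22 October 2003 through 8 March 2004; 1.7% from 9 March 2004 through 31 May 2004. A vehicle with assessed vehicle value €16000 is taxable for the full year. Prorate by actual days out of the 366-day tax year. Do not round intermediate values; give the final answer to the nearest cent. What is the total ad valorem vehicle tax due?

€263.32

1 June – 21 October 2003: 143 days at 1.95% → €16000 × 1.95% × 143/366 = €121.9016
22 October 2003 – 8 March 2004: 139 days at 1.3% → €16000 × 1.3% × 139/366 = €78.9945
9 March – 31 May 2004: 84 days at 1.7% → €16000 × 1.7% × 84/366 = €62.4262
Total = €263.3224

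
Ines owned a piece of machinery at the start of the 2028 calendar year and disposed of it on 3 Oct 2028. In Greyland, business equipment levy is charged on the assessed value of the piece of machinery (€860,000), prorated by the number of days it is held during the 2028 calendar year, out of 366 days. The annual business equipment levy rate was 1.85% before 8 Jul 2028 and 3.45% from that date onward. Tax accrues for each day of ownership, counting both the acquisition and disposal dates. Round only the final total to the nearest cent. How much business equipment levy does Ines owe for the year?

1 Jan – 7 Jul 2028: 189 days at 1.85% → €860,000 × 1.85% × 189/366 = €8,215.8197
8 Jul – 3 Oct 2028: 88 days at 3.45% → €860,000 × 3.45% × 88/366 = €7,133.7705
Total = €15,349.5902

€15,349.59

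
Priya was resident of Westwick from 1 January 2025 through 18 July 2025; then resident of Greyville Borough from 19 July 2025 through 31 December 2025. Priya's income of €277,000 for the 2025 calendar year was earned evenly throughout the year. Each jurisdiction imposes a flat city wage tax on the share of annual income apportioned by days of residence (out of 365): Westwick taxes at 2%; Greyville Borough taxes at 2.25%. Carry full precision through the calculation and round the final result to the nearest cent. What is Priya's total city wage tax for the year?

Westwick, 1 January – 18 July 2025: 199 days → €277,000 × 2% × 199/365 = €3,020.4384
Greyville Borough, 19 July – 31 December 2025: 166 days → €277,000 × 2.25% × 166/365 = €2,834.5068
Total = €5,854.9452

€5,854.95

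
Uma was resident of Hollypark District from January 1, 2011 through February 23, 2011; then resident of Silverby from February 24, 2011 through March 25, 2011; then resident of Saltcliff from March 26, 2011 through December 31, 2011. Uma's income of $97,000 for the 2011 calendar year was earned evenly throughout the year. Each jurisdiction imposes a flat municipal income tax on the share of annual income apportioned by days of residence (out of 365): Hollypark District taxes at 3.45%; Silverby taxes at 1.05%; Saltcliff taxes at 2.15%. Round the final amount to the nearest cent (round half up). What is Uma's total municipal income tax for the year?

Hollypark District, January 1 – February 23, 2011: 54 days → $97,000 × 3.45% × 54/365 = $495.0986
Silverby, February 24 – March 25, 2011: 30 days → $97,000 × 1.05% × 30/365 = $83.7123
Saltcliff, March 26 – December 31, 2011: 281 days → $97,000 × 2.15% × 281/365 = $1,605.5493
Total = $2,184.3603

$2,184.36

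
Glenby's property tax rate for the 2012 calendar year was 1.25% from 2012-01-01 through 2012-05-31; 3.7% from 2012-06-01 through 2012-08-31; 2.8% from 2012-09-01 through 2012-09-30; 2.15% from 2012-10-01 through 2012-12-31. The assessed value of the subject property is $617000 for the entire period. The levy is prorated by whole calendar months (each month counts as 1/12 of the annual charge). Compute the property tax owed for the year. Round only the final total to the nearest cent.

$13676.83

2012-01-01 to 2012-05-31: 5 months at 1.25% → $617000 × 1.25% × 5/12 = $3213.5417
2012-06-01 to 2012-08-31: 3 months at 3.7% → $617000 × 3.7% × 3/12 = $5707.2500
2012-09-01 to 2012-09-30: 1 month at 2.8% → $617000 × 2.8% × 1/12 = $1439.6667
2012-10-01 to 2012-12-31: 3 months at 2.15% → $617000 × 2.15% × 3/12 = $3316.3750
Total = $13676.8333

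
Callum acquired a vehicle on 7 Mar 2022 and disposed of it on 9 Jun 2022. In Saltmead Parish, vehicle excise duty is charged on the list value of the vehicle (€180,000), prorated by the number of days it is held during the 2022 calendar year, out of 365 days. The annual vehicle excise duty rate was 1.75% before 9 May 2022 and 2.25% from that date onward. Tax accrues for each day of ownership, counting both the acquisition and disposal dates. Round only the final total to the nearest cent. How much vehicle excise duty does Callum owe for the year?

€898.77

7 Mar – 8 May 2022: 63 days at 1.75% → €180,000 × 1.75% × 63/365 = €543.6986
9 May – 9 Jun 2022: 32 days at 2.25% → €180,000 × 2.25% × 32/365 = €355.0685
Total = €898.7671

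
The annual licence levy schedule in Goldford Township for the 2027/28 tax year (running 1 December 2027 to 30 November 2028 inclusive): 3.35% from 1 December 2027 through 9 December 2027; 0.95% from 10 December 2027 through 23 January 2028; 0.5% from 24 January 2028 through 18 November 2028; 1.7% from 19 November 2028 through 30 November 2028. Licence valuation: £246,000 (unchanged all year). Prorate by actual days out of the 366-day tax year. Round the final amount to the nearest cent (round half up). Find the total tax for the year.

£1,635.30

1 December – 9 December 2027: 9 days at 3.35% → £246,000 × 3.35% × 9/366 = £202.6475
10 December 2027 – 23 January 2028: 45 days at 0.95% → £246,000 × 0.95% × 45/366 = £287.3361
24 January – 18 November 2028: 300 days at 0.5% → £246,000 × 0.5% × 300/366 = £1,008.1967
19 November – 30 November 2028: 12 days at 1.7% → £246,000 × 1.7% × 12/366 = £137.1148
Total = £1,635.2951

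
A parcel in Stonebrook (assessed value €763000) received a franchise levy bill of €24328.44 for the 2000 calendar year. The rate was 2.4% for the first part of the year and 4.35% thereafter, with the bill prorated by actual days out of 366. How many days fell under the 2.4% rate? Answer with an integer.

Let d = days at the first rate; then 366 − d days at the second rate.
€763000 × [2.4%·d + 4.35%·(366−d)] / 366 = €24328.44
Solving gives d = 218, so the new rate took effect on 6 August 2000.

218 days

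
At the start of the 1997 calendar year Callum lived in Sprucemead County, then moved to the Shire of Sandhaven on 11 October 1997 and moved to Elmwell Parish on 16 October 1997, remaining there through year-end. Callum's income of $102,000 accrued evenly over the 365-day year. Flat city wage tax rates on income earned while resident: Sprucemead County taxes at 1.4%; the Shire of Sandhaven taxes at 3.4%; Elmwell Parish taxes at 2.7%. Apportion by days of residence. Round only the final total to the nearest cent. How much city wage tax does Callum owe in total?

Sprucemead County, 1 January – 10 October 1997: 283 days → $102,000 × 1.4% × 283/365 = $1,107.1890
The Shire of Sandhaven, 11 October – 15 October 1997: 5 days → $102,000 × 3.4% × 5/365 = $47.5068
Elmwell Parish, 16 October – 31 December 1997: 77 days → $102,000 × 2.7% × 77/365 = $580.9808
Total = $1,735.6767

$1,735.68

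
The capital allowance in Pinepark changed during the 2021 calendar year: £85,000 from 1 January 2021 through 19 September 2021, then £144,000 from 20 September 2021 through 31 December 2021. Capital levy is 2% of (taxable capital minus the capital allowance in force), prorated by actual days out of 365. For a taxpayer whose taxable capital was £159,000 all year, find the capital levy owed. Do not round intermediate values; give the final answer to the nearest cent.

1 January – 19 September 2021: 262 days, exemption £85,000 → (£159,000 − £85,000) × 2% × 262/365 = £1,062.3562
20 September – 31 December 2021: 103 days, exemption £144,000 → (£159,000 − £144,000) × 2% × 103/365 = £84.6575
Total = £1,147.0137

£1,147.01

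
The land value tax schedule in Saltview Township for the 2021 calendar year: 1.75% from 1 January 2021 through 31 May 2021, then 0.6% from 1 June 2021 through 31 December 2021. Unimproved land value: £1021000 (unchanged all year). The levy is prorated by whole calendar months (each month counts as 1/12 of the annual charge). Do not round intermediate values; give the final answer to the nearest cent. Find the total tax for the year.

£11018.29

1 January – 31 May 2021: 5 months at 1.75% → £1021000 × 1.75% × 5/12 = £7444.7917
1 June – 31 December 2021: 7 months at 0.6% → £1021000 × 0.6% × 7/12 = £3573.5000
Total = £11018.2917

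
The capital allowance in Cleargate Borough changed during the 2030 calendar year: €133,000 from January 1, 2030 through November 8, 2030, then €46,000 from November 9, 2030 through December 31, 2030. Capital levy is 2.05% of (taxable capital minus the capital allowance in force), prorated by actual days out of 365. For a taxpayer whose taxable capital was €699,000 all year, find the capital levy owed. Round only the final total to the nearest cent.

€11,861.97

January 1 – November 8, 2030: 312 days, exemption €133,000 → (€699,000 − €133,000) × 2.05% × 312/365 = €9,918.1808
November 9 – December 31, 2030: 53 days, exemption €46,000 → (€699,000 − €46,000) × 2.05% × 53/365 = €1,943.7932
Total = €11,861.9740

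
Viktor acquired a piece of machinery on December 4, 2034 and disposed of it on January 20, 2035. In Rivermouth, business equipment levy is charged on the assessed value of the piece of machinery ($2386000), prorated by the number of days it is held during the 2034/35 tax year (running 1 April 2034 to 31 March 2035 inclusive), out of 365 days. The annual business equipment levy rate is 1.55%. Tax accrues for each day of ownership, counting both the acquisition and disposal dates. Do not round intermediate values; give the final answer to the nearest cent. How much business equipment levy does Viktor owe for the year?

$4863.52

Days held (December 4, 2034 – January 20, 2035): 48 out of 365
Tax = $2386000 × 1.55% × 48/365 = $4863.5178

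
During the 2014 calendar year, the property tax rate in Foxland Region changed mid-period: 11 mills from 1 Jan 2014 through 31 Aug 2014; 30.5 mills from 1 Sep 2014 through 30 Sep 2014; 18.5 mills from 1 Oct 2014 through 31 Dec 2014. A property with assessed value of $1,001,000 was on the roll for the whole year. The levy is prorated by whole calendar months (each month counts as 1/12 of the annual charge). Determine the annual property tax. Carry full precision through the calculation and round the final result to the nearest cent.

1 Jan – 31 Aug 2014: 8 months at 11 mills → $1,001,000 × 1.1% × 8/12 = $7,340.6667
1 Sep – 30 Sep 2014: 1 month at 30.5 mills → $1,001,000 × 3.05% × 1/12 = $2,544.2083
1 Oct – 31 Dec 2014: 3 months at 18.5 mills → $1,001,000 × 1.85% × 3/12 = $4,629.6250
Total = $14,514.5000

$14,514.50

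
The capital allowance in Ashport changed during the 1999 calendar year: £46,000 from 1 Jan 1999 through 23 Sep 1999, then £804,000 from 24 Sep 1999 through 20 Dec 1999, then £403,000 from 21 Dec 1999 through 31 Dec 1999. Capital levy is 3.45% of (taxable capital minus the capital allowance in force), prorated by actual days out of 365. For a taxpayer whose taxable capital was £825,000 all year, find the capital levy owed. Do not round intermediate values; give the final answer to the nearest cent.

1 Jan – 23 Sep 1999: 266 days, exemption £46,000 → (£825,000 − £46,000) × 3.45% × 266/365 = £19,585.9808
24 Sep – 20 Dec 1999: 88 days, exemption £804,000 → (£825,000 − £804,000) × 3.45% × 88/365 = £174.6740
21 Dec – 31 Dec 1999: 11 days, exemption £403,000 → (£825,000 − £403,000) × 3.45% × 11/365 = £438.7644
Total = £20,199.4192

£20,199.42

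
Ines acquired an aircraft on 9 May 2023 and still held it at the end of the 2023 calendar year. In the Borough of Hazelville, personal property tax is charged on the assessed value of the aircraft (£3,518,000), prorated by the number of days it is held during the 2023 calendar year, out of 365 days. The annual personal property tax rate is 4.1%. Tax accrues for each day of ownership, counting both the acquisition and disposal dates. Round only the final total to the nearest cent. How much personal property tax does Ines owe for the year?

Days held (9 May – 31 December 2023): 237 out of 365
Tax = £3,518,000 × 4.1% × 237/365 = £93,655.9068

£93,655.91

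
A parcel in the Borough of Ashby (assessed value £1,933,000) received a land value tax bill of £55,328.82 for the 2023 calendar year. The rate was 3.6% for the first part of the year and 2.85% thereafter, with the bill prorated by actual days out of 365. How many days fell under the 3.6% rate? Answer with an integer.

6 days

Let d = days at the first rate; then 365 − d days at the second rate.
£1,933,000 × [3.6%·d + 2.85%·(365−d)] / 365 = £55,328.82
Solving gives d = 6, so the new rate took effect on 7 January 2023.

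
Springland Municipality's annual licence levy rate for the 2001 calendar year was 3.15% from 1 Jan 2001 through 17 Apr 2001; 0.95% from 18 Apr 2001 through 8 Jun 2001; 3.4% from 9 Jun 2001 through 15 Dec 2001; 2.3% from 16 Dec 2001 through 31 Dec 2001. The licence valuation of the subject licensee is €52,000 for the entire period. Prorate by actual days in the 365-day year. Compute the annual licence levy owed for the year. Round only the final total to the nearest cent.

1 Jan – 17 Apr 2001: 107 days at 3.15% → €52,000 × 3.15% × 107/365 = €480.1808
18 Apr – 8 Jun 2001: 52 days at 0.95% → €52,000 × 0.95% × 52/365 = €70.3781
9 Jun – 15 Dec 2001: 190 days at 3.4% → €52,000 × 3.4% × 190/365 = €920.3288
16 Dec – 31 Dec 2001: 16 days at 2.3% → €52,000 × 2.3% × 16/365 = €52.4274
Total = €1,523.3151

€1,523.32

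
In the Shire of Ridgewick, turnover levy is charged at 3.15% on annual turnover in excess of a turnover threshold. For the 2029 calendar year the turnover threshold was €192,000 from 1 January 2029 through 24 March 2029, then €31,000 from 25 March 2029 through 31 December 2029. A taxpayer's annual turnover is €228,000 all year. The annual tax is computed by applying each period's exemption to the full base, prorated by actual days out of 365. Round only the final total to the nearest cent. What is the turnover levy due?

€5,052.25

1 January – 24 March 2029: 83 days, exemption €192,000 → (€228,000 − €192,000) × 3.15% × 83/365 = €257.8685
25 March – 31 December 2029: 282 days, exemption €31,000 → (€228,000 − €31,000) × 3.15% × 282/365 = €4,794.3863
Total = €5,052.2548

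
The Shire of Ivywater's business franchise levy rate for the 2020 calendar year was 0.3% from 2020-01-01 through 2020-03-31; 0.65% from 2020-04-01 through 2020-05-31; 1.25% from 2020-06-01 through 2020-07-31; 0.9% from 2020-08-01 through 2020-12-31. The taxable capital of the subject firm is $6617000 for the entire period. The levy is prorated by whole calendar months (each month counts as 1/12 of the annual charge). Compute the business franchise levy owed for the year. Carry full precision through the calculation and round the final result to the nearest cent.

2020-01-01 to 2020-03-31: 3 months at 0.3% → $6617000 × 0.3% × 3/12 = $4962.7500
2020-04-01 to 2020-05-31: 2 months at 0.65% → $6617000 × 0.65% × 2/12 = $7168.4167
2020-06-01 to 2020-07-31: 2 months at 1.25% → $6617000 × 1.25% × 2/12 = $13785.4167
2020-08-01 to 2020-12-31: 5 months at 0.9% → $6617000 × 0.9% × 5/12 = $24813.7500
Total = $50730.3333

$50730.33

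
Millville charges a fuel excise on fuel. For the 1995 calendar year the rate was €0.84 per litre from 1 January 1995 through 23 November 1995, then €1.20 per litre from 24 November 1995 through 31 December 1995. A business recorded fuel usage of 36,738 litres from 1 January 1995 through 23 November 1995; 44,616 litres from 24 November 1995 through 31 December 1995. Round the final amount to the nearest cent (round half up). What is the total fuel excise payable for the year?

1 January – 23 November 1995: 36,738 litres at €0.84/litre → €30,859.92
24 November – 31 December 1995: 44,616 litres at €1.20/litre → €53,539.20

€84,399.12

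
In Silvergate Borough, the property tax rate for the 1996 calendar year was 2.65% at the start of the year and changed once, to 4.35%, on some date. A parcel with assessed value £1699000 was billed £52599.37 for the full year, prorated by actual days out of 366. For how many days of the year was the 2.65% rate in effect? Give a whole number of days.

Let d = days at the first rate; then 366 − d days at the second rate.
£1699000 × [2.65%·d + 4.35%·(366−d)] / 366 = £52599.37
Solving gives d = 270, so the new rate took effect on September 27, 1996.

270 days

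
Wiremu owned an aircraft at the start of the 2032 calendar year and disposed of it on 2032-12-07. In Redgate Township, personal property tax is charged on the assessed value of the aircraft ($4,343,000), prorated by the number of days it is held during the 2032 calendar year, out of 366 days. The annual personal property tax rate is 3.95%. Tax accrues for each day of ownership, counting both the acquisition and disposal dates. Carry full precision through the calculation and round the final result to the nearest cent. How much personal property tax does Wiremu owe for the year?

Days held (2032-01-01 to 2032-12-07): 342 out of 366
Tax = $4,343,000 × 3.95% × 342/366 = $160,299.4180

$160,299.42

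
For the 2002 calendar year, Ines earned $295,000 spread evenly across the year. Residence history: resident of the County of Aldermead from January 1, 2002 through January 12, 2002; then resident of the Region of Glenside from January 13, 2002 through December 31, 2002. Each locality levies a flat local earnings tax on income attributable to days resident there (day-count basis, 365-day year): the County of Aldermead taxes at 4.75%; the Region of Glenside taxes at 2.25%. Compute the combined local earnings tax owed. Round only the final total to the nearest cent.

The County of Aldermead, January 1 – January 12, 2002: 12 days → $295,000 × 4.75% × 12/365 = $460.6849
The Region of Glenside, January 13 – December 31, 2002: 353 days → $295,000 × 2.25% × 353/365 = $6,419.2808
Total = $6,879.9658

$6,879.97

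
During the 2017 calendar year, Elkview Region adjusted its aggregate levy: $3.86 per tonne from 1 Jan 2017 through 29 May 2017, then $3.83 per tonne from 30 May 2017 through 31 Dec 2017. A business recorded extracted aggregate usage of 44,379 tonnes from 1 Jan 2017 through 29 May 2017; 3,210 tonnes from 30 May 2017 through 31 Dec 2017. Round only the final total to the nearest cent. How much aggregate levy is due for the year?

1 Jan – 29 May 2017: 44,379 tonnes at $3.86/tonne → $171,302.94
30 May – 31 Dec 2017: 3,210 tonnes at $3.83/tonne → $12,294.30

$183,597.24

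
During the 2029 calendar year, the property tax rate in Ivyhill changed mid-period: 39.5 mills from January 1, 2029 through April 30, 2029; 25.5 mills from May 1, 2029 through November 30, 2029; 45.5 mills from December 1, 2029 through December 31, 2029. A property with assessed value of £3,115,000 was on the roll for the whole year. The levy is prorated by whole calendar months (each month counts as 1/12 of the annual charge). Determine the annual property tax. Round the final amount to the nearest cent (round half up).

£99,160.83

January 1 – April 30, 2029: 4 months at 39.5 mills → £3,115,000 × 3.95% × 4/12 = £41,014.1667
May 1 – November 30, 2029: 7 months at 25.5 mills → £3,115,000 × 2.55% × 7/12 = £46,335.6250
December 1 – December 31, 2029: 1 month at 45.5 mills → £3,115,000 × 4.55% × 1/12 = £11,811.0417
Total = £99,160.8333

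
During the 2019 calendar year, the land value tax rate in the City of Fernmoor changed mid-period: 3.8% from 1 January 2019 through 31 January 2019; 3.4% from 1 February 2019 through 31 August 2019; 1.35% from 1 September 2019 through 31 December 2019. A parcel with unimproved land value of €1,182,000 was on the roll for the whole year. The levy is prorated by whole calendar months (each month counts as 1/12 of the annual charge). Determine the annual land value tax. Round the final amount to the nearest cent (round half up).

€32,505.00

1 January – 31 January 2019: 1 month at 3.8% → €1,182,000 × 3.8% × 1/12 = €3,743.0000
1 February – 31 August 2019: 7 months at 3.4% → €1,182,000 × 3.4% × 7/12 = €23,443.0000
1 September – 31 December 2019: 4 months at 1.35% → €1,182,000 × 1.35% × 4/12 = €5,319.0000
Total = €32,505.0000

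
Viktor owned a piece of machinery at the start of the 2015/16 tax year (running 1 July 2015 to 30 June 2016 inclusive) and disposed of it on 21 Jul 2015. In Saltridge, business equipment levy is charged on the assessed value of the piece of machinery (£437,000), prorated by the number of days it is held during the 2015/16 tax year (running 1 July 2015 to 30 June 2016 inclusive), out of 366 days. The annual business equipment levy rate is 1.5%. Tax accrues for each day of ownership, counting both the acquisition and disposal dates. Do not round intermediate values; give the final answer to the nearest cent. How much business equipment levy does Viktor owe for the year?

Days held (1 Jul – 21 Jul 2015): 21 out of 366
Tax = £437,000 × 1.5% × 21/366 = £376.1066

£376.11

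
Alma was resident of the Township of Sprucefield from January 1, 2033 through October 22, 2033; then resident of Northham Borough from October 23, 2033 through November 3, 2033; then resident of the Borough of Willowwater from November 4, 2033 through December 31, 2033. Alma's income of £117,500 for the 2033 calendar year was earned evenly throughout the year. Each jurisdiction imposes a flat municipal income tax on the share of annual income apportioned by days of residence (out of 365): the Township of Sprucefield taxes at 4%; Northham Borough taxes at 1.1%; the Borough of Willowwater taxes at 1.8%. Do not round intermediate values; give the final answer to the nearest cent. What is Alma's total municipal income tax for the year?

£4,177.21

The Township of Sprucefield, January 1 – October 22, 2033: 295 days → £117,500 × 4% × 295/365 = £3,798.6301
Northham Borough, October 23 – November 3, 2033: 12 days → £117,500 × 1.1% × 12/365 = £42.4932
The Borough of Willowwater, November 4 – December 31, 2033: 58 days → £117,500 × 1.8% × 58/365 = £336.0822
Total = £4,177.2055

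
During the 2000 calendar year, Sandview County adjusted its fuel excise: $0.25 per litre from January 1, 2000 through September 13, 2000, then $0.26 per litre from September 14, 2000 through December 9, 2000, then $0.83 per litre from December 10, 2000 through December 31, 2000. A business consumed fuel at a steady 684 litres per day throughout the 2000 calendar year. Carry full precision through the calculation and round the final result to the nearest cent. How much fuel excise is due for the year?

January 1 – September 13, 2000: 257 days × 684 litres/day = 175,788 litres at $0.25/litre → $43,947.00
September 14 – December 9, 2000: 87 days × 684 litres/day = 59,508 litres at $0.26/litre → $15,472.08
December 10 – December 31, 2000: 22 days × 684 litres/day = 15,048 litres at $0.83/litre → $12,489.84

$71,908.92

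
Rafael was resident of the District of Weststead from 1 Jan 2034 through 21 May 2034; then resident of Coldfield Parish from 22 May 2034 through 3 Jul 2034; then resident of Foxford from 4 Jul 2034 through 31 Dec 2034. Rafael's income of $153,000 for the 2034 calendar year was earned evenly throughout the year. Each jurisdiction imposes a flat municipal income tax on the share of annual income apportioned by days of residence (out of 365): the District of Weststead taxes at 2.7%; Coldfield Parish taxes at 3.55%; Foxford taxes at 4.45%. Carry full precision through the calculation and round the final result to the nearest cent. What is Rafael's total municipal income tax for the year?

The District of Weststead, 1 Jan – 21 May 2034: 141 days → $153,000 × 2.7% × 141/365 = $1,595.8110
Coldfield Parish, 22 May – 3 Jul 2034: 43 days → $153,000 × 3.55% × 43/365 = $639.8753
Foxford, 4 Jul – 31 Dec 2034: 181 days → $153,000 × 4.45% × 181/365 = $3,376.2699
Total = $5,611.9562

$5,611.96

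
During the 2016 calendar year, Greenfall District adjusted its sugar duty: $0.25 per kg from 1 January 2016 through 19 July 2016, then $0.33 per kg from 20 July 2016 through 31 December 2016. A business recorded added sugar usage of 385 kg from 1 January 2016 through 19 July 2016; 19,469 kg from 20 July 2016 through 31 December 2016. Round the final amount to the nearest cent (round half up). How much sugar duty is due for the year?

$6,521.02

1 January – 19 July 2016: 385 kg at $0.25/kg → $96.25
20 July – 31 December 2016: 19,469 kg at $0.33/kg → $6,424.77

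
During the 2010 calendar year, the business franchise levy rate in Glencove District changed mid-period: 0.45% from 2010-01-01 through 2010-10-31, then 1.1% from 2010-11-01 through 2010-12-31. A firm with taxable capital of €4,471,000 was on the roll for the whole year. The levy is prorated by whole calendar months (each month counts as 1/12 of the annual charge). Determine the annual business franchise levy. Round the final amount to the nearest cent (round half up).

2010-01-01 to 2010-10-31: 10 months at 0.45% → €4,471,000 × 0.45% × 10/12 = €16,766.2500
2010-11-01 to 2010-12-31: 2 months at 1.1% → €4,471,000 × 1.1% × 2/12 = €8,196.8333
Total = €24,963.0833

€24,963.08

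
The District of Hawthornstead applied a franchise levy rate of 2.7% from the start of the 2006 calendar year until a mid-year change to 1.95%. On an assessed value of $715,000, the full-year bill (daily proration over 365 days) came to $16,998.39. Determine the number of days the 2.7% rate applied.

208 days

Let d = days at the first rate; then 365 − d days at the second rate.
$715,000 × [2.7%·d + 1.95%·(365−d)] / 365 = $16,998.39
Solving gives d = 208, so the new rate took effect on 28 July 2006.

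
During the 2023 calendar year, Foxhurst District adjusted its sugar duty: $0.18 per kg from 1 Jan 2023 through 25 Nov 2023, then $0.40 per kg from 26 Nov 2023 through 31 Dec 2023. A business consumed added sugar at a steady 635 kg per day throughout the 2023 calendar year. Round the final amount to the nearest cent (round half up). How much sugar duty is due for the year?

1 Jan – 25 Nov 2023: 329 days × 635 kg/day = 208,915 kg at $0.18/kg → $37,604.70
26 Nov – 31 Dec 2023: 36 days × 635 kg/day = 22,860 kg at $0.40/kg → $9,144.00

$46,748.70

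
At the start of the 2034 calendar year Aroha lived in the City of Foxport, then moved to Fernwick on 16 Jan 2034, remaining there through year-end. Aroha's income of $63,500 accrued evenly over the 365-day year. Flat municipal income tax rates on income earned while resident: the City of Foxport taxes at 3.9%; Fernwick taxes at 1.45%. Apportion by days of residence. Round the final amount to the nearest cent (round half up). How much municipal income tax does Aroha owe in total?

$984.68

The City of Foxport, 1 Jan – 15 Jan 2034: 15 days → $63,500 × 3.9% × 15/365 = $101.7740
Fernwick, 16 Jan – 31 Dec 2034: 350 days → $63,500 × 1.45% × 350/365 = $882.9110
Total = $984.6849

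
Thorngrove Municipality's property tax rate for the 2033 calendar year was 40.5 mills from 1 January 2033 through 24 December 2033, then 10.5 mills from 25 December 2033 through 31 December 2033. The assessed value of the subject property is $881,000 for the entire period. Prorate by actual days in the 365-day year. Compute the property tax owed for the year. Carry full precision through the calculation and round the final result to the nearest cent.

$35,173.62

1 January – 24 December 2033: 358 days at 40.5 mills → $881,000 × 4.05% × 358/365 = $34,996.2164
25 December – 31 December 2033: 7 days at 10.5 mills → $881,000 × 1.05% × 7/365 = $177.4068
Total = $35,173.6233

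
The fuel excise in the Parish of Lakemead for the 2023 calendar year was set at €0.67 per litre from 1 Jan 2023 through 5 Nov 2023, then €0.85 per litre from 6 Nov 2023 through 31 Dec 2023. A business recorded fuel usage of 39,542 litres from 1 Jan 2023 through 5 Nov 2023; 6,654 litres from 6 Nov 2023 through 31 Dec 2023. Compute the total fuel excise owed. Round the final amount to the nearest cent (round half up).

1 Jan – 5 Nov 2023: 39,542 litres at €0.67/litre → €26493.14
6 Nov – 31 Dec 2023: 6,654 litres at €0.85/litre → €5655.90

€32149.04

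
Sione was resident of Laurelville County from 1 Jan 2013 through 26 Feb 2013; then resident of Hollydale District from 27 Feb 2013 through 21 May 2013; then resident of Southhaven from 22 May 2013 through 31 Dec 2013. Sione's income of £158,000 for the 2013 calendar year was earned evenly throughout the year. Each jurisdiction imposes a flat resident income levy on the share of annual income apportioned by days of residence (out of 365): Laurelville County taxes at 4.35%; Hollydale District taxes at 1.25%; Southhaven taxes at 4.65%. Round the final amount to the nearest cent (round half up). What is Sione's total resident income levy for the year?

Laurelville County, 1 Jan – 26 Feb 2013: 57 days → £158,000 × 4.35% × 57/365 = £1,073.3178
Hollydale District, 27 Feb – 21 May 2013: 84 days → £158,000 × 1.25% × 84/365 = £454.5205
Southhaven, 22 May – 31 Dec 2013: 224 days → £158,000 × 4.65% × 224/365 = £4,508.8438
Total = £6,036.6822

£6,036.68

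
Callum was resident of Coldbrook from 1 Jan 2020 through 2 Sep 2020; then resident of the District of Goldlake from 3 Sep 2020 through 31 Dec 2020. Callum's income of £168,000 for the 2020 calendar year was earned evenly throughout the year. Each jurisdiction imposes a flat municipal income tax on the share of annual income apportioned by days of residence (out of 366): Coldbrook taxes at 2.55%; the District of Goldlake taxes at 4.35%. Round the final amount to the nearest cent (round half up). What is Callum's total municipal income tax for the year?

£5,275.48

Coldbrook, 1 Jan – 2 Sep 2020: 246 days → £168,000 × 2.55% × 246/366 = £2,879.4098
The District of Goldlake, 3 Sep – 31 Dec 2020: 120 days → £168,000 × 4.35% × 120/366 = £2,396.0656
Total = £5,275.4754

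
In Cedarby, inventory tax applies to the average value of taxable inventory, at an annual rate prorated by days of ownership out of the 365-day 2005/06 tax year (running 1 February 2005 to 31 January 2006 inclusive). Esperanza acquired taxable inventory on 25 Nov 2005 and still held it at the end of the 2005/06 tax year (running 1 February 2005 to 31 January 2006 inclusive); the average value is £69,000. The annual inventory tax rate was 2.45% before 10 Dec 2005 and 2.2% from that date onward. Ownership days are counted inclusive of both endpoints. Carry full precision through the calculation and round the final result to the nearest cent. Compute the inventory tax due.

£289.89

25 Nov – 9 Dec 2005: 15 days at 2.45% → £69,000 × 2.45% × 15/365 = £69.4726
10 Dec 2005 – 31 Jan 2006: 53 days at 2.2% → £69,000 × 2.2% × 53/365 = £220.4219
Total = £289.8945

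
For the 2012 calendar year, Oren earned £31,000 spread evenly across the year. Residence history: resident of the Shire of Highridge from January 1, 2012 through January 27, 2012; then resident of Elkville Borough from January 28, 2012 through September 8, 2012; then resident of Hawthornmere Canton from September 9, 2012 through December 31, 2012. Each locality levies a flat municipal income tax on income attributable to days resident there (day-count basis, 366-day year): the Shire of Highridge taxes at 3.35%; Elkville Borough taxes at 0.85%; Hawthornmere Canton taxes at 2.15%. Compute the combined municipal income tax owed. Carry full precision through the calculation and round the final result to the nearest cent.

£446.20

The Shire of Highridge, January 1 – January 27, 2012: 27 days → £31,000 × 3.35% × 27/366 = £76.6107
Elkville Borough, January 28 – September 8, 2012: 225 days → £31,000 × 0.85% × 225/366 = £161.9877
Hawthornmere Canton, September 9 – December 31, 2012: 114 days → £31,000 × 2.15% × 114/366 = £207.5984
Total = £446.1967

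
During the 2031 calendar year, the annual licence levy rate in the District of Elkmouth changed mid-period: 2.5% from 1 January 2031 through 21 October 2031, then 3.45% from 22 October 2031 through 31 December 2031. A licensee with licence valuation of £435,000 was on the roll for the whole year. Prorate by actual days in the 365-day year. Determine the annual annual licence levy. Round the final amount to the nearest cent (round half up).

£11,678.86

1 January – 21 October 2031: 294 days at 2.5% → £435,000 × 2.5% × 294/365 = £8,759.5890
22 October – 31 December 2031: 71 days at 3.45% → £435,000 × 3.45% × 71/365 = £2,919.2671
Total = £11,678.8562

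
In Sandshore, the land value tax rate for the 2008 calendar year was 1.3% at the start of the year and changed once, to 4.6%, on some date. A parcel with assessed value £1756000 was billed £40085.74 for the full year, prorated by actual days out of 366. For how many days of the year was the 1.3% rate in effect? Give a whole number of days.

Let d = days at the first rate; then 366 − d days at the second rate.
£1756000 × [1.3%·d + 4.6%·(366−d)] / 366 = £40085.74
Solving gives d = 257, so the new rate took effect on 14 Sep 2008.

257 days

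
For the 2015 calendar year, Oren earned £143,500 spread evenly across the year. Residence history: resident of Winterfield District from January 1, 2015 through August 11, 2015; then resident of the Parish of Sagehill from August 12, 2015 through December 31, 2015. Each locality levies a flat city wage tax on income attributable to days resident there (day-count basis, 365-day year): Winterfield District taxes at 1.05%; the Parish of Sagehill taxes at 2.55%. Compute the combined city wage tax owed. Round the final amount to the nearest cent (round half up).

Winterfield District, January 1 – August 11, 2015: 223 days → £143,500 × 1.05% × 223/365 = £920.5623
The Parish of Sagehill, August 12 – December 31, 2015: 142 days → £143,500 × 2.55% × 142/365 = £1,423.5986
Total = £2,344.1610

£2,344.16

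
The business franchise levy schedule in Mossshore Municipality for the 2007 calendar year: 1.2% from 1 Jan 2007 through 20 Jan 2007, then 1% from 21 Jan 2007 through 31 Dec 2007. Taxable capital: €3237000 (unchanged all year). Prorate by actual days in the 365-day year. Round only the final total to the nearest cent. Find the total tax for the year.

€32724.74

1 Jan – 20 Jan 2007: 20 days at 1.2% → €3237000 × 1.2% × 20/365 = €2128.4384
21 Jan – 31 Dec 2007: 345 days at 1% → €3237000 × 1% × 345/365 = €30596.3014
Total = €32724.7397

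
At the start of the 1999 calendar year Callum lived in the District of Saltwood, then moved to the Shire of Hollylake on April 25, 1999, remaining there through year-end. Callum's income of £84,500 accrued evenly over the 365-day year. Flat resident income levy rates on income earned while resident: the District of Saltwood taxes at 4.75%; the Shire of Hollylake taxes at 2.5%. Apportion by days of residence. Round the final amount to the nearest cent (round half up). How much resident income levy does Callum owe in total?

The District of Saltwood, January 1 – April 24, 1999: 114 days → £84,500 × 4.75% × 114/365 = £1,253.6096
The Shire of Hollylake, April 25 – December 31, 1999: 251 days → £84,500 × 2.5% × 251/365 = £1,452.7055
Total = £2,706.3151

£2,706.32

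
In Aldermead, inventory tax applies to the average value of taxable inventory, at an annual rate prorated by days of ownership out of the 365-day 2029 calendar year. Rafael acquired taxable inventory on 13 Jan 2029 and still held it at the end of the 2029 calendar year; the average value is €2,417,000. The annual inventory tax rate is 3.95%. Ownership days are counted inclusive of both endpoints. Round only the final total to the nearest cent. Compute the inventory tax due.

€92,332.71

Days held (13 Jan – 31 Dec 2029): 353 out of 365
Tax = €2,417,000 × 3.95% × 353/365 = €92,332.7110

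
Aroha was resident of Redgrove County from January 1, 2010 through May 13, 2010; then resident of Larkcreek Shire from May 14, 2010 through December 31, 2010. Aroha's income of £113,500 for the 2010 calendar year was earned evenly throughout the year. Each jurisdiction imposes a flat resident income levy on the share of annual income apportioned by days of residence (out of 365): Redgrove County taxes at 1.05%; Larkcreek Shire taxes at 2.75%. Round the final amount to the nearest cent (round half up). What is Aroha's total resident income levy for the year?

Redgrove County, January 1 – May 13, 2010: 133 days → £113,500 × 1.05% × 133/365 = £434.2541
Larkcreek Shire, May 14 – December 31, 2010: 232 days → £113,500 × 2.75% × 232/365 = £1,983.9178
Total = £2,418.1719

£2,418.17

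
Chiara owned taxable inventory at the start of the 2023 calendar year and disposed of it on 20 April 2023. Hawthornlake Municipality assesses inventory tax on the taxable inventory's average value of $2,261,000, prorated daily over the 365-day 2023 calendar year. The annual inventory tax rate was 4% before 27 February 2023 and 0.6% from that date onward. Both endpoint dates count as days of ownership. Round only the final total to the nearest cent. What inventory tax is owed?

$16,093.36

1 January – 26 February 2023: 57 days at 4% → $2,261,000 × 4% × 57/365 = $14,123.5068
27 February – 20 April 2023: 53 days at 0.6% → $2,261,000 × 0.6% × 53/365 = $1,969.8575
Total = $16,093.3644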